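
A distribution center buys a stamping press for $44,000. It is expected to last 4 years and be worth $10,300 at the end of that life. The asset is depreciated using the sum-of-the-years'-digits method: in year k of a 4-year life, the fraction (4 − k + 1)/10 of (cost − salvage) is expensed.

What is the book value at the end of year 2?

Depreciable base = $44,000 − $10,300 = $33,700.
Sum of the years' digits = 4+3+2+1 = 10.
Year 1: $33,700 × 4/10 = $13,480. Book value $30,520.
Year 2: $33,700 × 3/10 = $10,110. Book value $20,410.

$20,410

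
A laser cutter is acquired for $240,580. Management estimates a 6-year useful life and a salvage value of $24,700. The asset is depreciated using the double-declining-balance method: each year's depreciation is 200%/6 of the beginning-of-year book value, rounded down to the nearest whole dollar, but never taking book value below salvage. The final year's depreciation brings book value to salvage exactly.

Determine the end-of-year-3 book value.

Depreciable base = $240,580 − $24,700 = $215,880.
Year 1: ⌊$240,580 × 200%/6⌋ = $80,193. Book value $160,387.
Year 2: ⌊$160,387 × 200%/6⌋ = $53,462. Book value $106,925.
Year 3: ⌊$106,925 × 200%/6⌋ = $35,641. Book value $71,284.

$71,284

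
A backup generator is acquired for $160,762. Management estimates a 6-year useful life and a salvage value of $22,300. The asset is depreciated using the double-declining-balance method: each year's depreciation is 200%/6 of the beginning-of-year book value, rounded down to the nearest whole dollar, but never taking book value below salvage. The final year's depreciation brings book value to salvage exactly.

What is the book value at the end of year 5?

Depreciable base = $160,762 − $22,300 = $138,462.
Year 1: ⌊$160,762 × 200%/6⌋ = $53,587. Book value $107,175.
Year 2: ⌊$107,175 × 200%/6⌋ = $35,725. Book value $71,450.
Year 3: ⌊$71,450 × 200%/6⌋ = $23,816. Book value $47,634.
Year 4: ⌊$47,634 × 200%/6⌋ = $15,878. Book value $31,756.
Year 5: ⌊$31,756 × 200%/6⌋ = $10,585, capped at $9,456. Book value $22,300.

$22,300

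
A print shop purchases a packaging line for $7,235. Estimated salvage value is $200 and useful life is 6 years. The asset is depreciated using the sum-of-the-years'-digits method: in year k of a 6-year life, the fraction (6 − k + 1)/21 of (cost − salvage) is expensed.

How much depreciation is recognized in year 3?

Depreciable base = $7,235 − $200 = $7,035.
Sum of the years' digits = 6+5+4+3+2+1 = 21.
Year 1: $7,035 × 6/21 = $2,010. Book value $5,225.
Year 2: $7,035 × 5/21 = $1,675. Book value $3,550.
Year 3: $7,035 × 4/21 = $1,340. Book value $2,210.

$1,340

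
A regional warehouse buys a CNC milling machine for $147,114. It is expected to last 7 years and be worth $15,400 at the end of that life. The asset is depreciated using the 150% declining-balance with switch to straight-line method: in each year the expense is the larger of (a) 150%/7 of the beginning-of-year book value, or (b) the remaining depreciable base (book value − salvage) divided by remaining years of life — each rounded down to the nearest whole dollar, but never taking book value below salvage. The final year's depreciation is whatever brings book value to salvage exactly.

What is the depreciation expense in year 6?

$13,556

Depreciable base = $147,114 − $15,400 = $131,714.
Year 1: DB = ⌊$147,114 × 150%/7⌋ = $31,524; SL = ⌊$131,714/7⌋ = $18,816 → take DB $31,524. Book value $115,590.
Year 2: DB = ⌊$115,590 × 150%/7⌋ = $24,769; SL = ⌊$100,190/6⌋ = $16,698 → take DB $24,769. Book value $90,821.
Year 3: DB = ⌊$90,821 × 150%/7⌋ = $19,461; SL = ⌊$75,421/5⌋ = $15,084 → take DB $19,461. Book value $71,360.
Year 4: DB = ⌊$71,360 × 150%/7⌋ = $15,291; SL = ⌊$55,960/4⌋ = $13,990 → take DB $15,291. Book value $56,069.
Year 5: DB = ⌊$56,069 × 150%/7⌋ = $12,014; SL = ⌊$40,669/3⌋ = $13,556 → take SL $13,556. Book value $42,513.
Year 6: DB = ⌊$42,513 × 150%/7⌋ = $9,109; SL = ⌊$27,113/2⌋ = $13,556 → take SL $13,556. Book value $28,957.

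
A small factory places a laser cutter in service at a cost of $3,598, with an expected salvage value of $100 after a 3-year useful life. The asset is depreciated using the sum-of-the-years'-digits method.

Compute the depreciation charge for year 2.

Depreciable base = $3,598 − $100 = $3,498.
Sum of the years' digits = 3+2+1 = 6.
Year 1: $3,498 × 3/6 = $1,749. Book value $1,849.
Year 2: $3,498 × 2/6 = $1,166. Book value $683.

$1,166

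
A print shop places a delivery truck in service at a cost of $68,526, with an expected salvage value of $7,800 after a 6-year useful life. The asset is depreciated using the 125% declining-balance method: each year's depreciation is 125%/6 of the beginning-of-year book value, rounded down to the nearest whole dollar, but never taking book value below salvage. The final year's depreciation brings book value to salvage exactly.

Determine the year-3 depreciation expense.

$8,947

Depreciable base = $68,526 − $7,800 = $60,726.
Year 1: ⌊$68,526 × 125%/6⌋ = $14,276. Book value $54,250.
Year 2: ⌊$54,250 × 125%/6⌋ = $11,302. Book value $42,948.
Year 3: ⌊$42,948 × 125%/6⌋ = $8,947. Book value $34,001.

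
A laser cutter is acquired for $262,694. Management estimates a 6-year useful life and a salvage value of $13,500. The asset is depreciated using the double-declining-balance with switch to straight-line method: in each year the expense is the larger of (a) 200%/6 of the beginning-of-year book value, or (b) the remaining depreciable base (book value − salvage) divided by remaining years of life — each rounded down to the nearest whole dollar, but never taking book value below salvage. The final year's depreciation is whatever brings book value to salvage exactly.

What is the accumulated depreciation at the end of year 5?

$229,998

Depreciable base = $262,694 − $13,500 = $249,194.
Year 1: DB = ⌊$262,694 × 200%/6⌋ = $87,564; SL = ⌊$249,194/6⌋ = $41,532 → take DB $87,564. Book value $175,130.
Year 2: DB = ⌊$175,130 × 200%/6⌋ = $58,376; SL = ⌊$161,630/5⌋ = $32,326 → take DB $58,376. Book value $116,754.
Year 3: DB = ⌊$116,754 × 200%/6⌋ = $38,918; SL = ⌊$103,254/4⌋ = $25,813 → take DB $38,918. Book value $77,836.
Year 4: DB = ⌊$77,836 × 200%/6⌋ = $25,945; SL = ⌊$64,336/3⌋ = $21,445 → take DB $25,945. Book value $51,891.
Year 5: DB = ⌊$51,891 × 200%/6⌋ = $17,297; SL = ⌊$38,391/2⌋ = $19,195 → take SL $19,195. Book value $32,696.
Accumulated through year 5 = $262,694 − $32,696 = $229,998.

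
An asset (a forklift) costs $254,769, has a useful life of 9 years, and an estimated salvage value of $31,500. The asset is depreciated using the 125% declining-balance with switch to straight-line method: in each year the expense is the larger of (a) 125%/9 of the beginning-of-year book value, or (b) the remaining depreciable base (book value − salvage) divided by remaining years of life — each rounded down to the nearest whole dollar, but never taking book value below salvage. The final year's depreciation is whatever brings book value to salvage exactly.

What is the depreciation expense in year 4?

$22,594

Depreciable base = $254,769 − $31,500 = $223,269.
Year 1: DB = ⌊$254,769 × 125%/9⌋ = $35,384; SL = ⌊$223,269/9⌋ = $24,807 → take DB $35,384. Book value $219,385.
Year 2: DB = ⌊$219,385 × 125%/9⌋ = $30,470; SL = ⌊$187,885/8⌋ = $23,485 → take DB $30,470. Book value $188,915.
Year 3: DB = ⌊$188,915 × 125%/9⌋ = $26,238; SL = ⌊$157,415/7⌋ = $22,487 → take DB $26,238. Book value $162,677.
Year 4: DB = ⌊$162,677 × 125%/9⌋ = $22,594; SL = ⌊$131,177/6⌋ = $21,862 → take DB $22,594. Book value $140,083.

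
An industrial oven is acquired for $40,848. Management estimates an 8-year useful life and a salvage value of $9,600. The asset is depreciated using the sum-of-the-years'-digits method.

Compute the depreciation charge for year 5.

Depreciable base = $40,848 − $9,600 = $31,248.
Sum of the years' digits = 8+7+6+5+4+3+2+1 = 36.
Year 1: $31,248 × 8/36 = $6,944. Book value $33,904.
Year 2: $31,248 × 7/36 = $6,076. Book value $27,828.
Year 3: $31,248 × 6/36 = $5,208. Book value $22,620.
Year 4: $31,248 × 5/36 = $4,340. Book value $18,280.
Year 5: $31,248 × 4/36 = $3,472. Book value $14,808.

$3,472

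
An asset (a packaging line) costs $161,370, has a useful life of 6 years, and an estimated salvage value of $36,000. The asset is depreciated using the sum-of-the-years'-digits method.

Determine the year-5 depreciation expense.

$11,940

Depreciable base = $161,370 − $36,000 = $125,370.
Sum of the years' digits = 6+5+4+3+2+1 = 21.
Year 1: $125,370 × 6/21 = $35,820. Book value $125,550.
Year 2: $125,370 × 5/21 = $29,850. Book value $95,700.
Year 3: $125,370 × 4/21 = $23,880. Book value $71,820.
Year 4: $125,370 × 3/21 = $17,910. Book value $53,910.
Year 5: $125,370 × 2/21 = $11,940. Book value $41,970.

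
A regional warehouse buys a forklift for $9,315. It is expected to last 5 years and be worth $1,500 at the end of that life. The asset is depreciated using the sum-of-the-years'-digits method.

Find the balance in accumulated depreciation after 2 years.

$4,689

Depreciable base = $9,315 − $1,500 = $7,815.
Sum of the years' digits = 5+4+3+2+1 = 15.
Year 1: $7,815 × 5/15 = $2,605. Book value $6,710.
Year 2: $7,815 × 4/15 = $2,084. Book value $4,626.
Accumulated through year 2 = $9,315 − $4,626 = $4,689.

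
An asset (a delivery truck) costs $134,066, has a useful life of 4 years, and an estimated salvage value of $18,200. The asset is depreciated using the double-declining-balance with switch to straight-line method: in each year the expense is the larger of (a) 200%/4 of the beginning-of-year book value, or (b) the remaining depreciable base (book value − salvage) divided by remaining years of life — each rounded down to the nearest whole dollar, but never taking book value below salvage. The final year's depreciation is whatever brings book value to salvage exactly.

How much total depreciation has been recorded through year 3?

Depreciable base = $134,066 − $18,200 = $115,866.
Year 1: DB = ⌊$134,066 × 200%/4⌋ = $67,033; SL = ⌊$115,866/4⌋ = $28,966 → take DB $67,033. Book value $67,033.
Year 2: DB = ⌊$67,033 × 200%/4⌋ = $33,516; SL = ⌊$48,833/3⌋ = $16,277 → take DB $33,516. Book value $33,517.
Year 3: DB = ⌊$33,517 × 200%/4⌋ = $16,758; SL = ⌊$15,317/2⌋ = $7,658 → take DB $16,758, capped at $15,317. Book value $18,200.
Accumulated through year 3 = $134,066 − $18,200 = $115,866.

$115,866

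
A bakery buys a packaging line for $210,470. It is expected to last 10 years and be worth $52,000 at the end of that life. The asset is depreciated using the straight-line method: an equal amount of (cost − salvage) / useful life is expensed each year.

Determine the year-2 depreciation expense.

$15,847

Depreciable base = $210,470 − $52,000 = $158,470.
Annual expense = $158,470 / 10 = $15,847.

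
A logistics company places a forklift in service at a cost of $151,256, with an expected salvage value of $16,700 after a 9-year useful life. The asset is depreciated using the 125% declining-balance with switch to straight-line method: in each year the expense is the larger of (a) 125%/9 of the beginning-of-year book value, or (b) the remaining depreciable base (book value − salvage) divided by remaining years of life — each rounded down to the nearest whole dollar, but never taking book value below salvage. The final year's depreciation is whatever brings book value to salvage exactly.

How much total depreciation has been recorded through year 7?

$107,968

Depreciable base = $151,256 − $16,700 = $134,556.
Year 1: DB = ⌊$151,256 × 125%/9⌋ = $21,007; SL = ⌊$134,556/9⌋ = $14,950 → take DB $21,007. Book value $130,249.
Year 2: DB = ⌊$130,249 × 125%/9⌋ = $18,090; SL = ⌊$113,549/8⌋ = $14,193 → take DB $18,090. Book value $112,159.
Year 3: DB = ⌊$112,159 × 125%/9⌋ = $15,577; SL = ⌊$95,459/7⌋ = $13,637 → take DB $15,577. Book value $96,582.
Year 4: DB = ⌊$96,582 × 125%/9⌋ = $13,414; SL = ⌊$79,882/6⌋ = $13,313 → take DB $13,414. Book value $83,168.
Year 5: DB = ⌊$83,168 × 125%/9⌋ = $11,551; SL = ⌊$66,468/5⌋ = $13,293 → take SL $13,293. Book value $69,875.
Year 6: DB = ⌊$69,875 × 125%/9⌋ = $9,704; SL = ⌊$53,175/4⌋ = $13,293 → take SL $13,293. Book value $56,582.
Year 7: DB = ⌊$56,582 × 125%/9⌋ = $7,858; SL = ⌊$39,882/3⌋ = $13,294 → take SL $13,294. Book value $43,288.
Accumulated through year 7 = $151,256 − $43,288 = $107,968.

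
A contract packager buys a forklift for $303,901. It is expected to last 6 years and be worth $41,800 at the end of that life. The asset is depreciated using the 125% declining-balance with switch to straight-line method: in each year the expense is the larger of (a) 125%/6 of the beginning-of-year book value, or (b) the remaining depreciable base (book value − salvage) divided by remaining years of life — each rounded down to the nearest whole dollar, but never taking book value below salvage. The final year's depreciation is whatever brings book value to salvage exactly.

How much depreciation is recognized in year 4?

$36,329

Depreciable base = $303,901 − $41,800 = $262,101.
Year 1: DB = ⌊$303,901 × 125%/6⌋ = $63,312; SL = ⌊$262,101/6⌋ = $43,683 → take DB $63,312. Book value $240,589.
Year 2: DB = ⌊$240,589 × 125%/6⌋ = $50,122; SL = ⌊$198,789/5⌋ = $39,757 → take DB $50,122. Book value $190,467.
Year 3: DB = ⌊$190,467 × 125%/6⌋ = $39,680; SL = ⌊$148,667/4⌋ = $37,166 → take DB $39,680. Book value $150,787.
Year 4: DB = ⌊$150,787 × 125%/6⌋ = $31,413; SL = ⌊$108,987/3⌋ = $36,329 → take SL $36,329. Book value $114,458.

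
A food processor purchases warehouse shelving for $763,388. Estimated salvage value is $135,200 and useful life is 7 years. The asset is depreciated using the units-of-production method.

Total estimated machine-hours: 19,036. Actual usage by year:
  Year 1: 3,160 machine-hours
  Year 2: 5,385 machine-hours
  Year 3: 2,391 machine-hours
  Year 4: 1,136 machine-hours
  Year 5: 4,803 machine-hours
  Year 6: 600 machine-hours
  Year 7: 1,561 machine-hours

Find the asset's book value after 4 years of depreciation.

$365,012

Depreciable base = $763,388 − $135,200 = $628,188.
Rate = $628,188 / 19,036 machine-hours = $33 per machine-hour.
Year 1: 3,160 × $33 = $104,280. Book value $659,108.
Year 2: 5,385 × $33 = $177,705. Book value $481,403.
Year 3: 2,391 × $33 = $78,903. Book value $402,500.
Year 4: 1,136 × $33 = $37,488. Book value $365,012.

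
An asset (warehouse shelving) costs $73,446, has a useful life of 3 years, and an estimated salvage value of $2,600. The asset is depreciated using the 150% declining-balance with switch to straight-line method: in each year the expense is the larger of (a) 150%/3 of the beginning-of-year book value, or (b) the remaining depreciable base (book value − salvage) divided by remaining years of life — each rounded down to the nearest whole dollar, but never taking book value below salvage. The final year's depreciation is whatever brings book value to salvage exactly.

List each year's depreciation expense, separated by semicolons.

Depreciable base = $73,446 − $2,600 = $70,846.
Year 1: DB = ⌊$73,446 × 150%/3⌋ = $36,723; SL = ⌊$70,846/3⌋ = $23,615 → take DB $36,723. Book value $36,723.
Year 2: DB = ⌊$36,723 × 150%/3⌋ = $18,361; SL = ⌊$34,123/2⌋ = $17,061 → take DB $18,361. Book value $18,362.
Year 3 (final): $18,362 − $2,600 = $15,762. Book value $2,600.

$36,723; $18,361; $15,762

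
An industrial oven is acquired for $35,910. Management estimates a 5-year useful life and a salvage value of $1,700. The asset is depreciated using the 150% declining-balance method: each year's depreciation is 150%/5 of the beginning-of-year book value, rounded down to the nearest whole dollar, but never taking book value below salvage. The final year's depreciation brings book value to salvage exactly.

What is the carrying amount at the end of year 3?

$12,318

Depreciable base = $35,910 − $1,700 = $34,210.
Year 1: ⌊$35,910 × 150%/5⌋ = $10,773. Book value $25,137.
Year 2: ⌊$25,137 × 150%/5⌋ = $7,541. Book value $17,596.
Year 3: ⌊$17,596 × 150%/5⌋ = $5,278. Book value $12,318.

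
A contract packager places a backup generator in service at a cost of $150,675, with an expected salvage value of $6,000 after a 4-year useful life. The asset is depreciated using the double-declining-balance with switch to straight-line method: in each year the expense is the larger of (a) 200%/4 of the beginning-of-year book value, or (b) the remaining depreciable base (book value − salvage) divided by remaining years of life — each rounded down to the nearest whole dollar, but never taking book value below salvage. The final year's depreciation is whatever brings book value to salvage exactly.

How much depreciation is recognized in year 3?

$18,834

Depreciable base = $150,675 − $6,000 = $144,675.
Year 1: DB = ⌊$150,675 × 200%/4⌋ = $75,337; SL = ⌊$144,675/4⌋ = $36,168 → take DB $75,337. Book value $75,338.
Year 2: DB = ⌊$75,338 × 200%/4⌋ = $37,669; SL = ⌊$69,338/3⌋ = $23,112 → take DB $37,669. Book value $37,669.
Year 3: DB = ⌊$37,669 × 200%/4⌋ = $18,834; SL = ⌊$31,669/2⌋ = $15,834 → take DB $18,834. Book value $18,835.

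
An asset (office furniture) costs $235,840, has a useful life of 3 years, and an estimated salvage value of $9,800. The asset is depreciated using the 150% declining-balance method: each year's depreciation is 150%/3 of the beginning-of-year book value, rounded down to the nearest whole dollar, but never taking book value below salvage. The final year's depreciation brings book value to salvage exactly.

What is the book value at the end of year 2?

$58,960

Depreciable base = $235,840 − $9,800 = $226,040.
Year 1: ⌊$235,840 × 150%/3⌋ = $117,920. Book value $117,920.
Year 2: ⌊$117,920 × 150%/3⌋ = $58,960. Book value $58,960.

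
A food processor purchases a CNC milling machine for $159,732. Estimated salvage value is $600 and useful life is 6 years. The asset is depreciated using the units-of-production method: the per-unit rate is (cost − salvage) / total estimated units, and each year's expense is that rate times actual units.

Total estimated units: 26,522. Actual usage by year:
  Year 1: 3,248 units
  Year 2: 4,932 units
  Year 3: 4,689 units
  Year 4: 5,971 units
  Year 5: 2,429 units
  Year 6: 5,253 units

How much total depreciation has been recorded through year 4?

Depreciable base = $159,732 − $600 = $159,132.
Rate = $159,132 / 26,522 units = $6 per unit.
Year 1: 3,248 × $6 = $19,488. Book value $140,244.
Year 2: 4,932 × $6 = $29,592. Book value $110,652.
Year 3: 4,689 × $6 = $28,134. Book value $82,518.
Year 4: 5,971 × $6 = $35,826. Book value $46,692.
Accumulated through year 4 = $159,732 − $46,692 = $113,040.

$113,040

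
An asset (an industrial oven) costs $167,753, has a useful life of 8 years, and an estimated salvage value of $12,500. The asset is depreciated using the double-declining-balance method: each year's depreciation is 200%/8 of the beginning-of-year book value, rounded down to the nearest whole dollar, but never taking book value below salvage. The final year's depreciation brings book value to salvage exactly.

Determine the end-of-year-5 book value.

$39,810

Depreciable base = $167,753 − $12,500 = $155,253.
Year 1: ⌊$167,753 × 200%/8⌋ = $41,938. Book value $125,815.
Year 2: ⌊$125,815 × 200%/8⌋ = $31,453. Book value $94,362.
Year 3: ⌊$94,362 × 200%/8⌋ = $23,590. Book value $70,772.
Year 4: ⌊$70,772 × 200%/8⌋ = $17,693. Book value $53,079.
Year 5: ⌊$53,079 × 200%/8⌋ = $13,269. Book value $39,810.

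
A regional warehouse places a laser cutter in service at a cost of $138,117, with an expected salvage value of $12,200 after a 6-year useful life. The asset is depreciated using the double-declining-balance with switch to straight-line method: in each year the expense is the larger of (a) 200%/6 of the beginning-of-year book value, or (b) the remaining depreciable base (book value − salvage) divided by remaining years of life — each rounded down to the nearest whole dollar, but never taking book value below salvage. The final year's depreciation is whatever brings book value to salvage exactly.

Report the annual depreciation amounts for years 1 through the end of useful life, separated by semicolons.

$46,039; $30,692; $20,462; $13,641; $9,094; $5,989

Depreciable base = $138,117 − $12,200 = $125,917.
Year 1: DB = ⌊$138,117 × 200%/6⌋ = $46,039; SL = ⌊$125,917/6⌋ = $20,986 → take DB $46,039. Book value $92,078.
Year 2: DB = ⌊$92,078 × 200%/6⌋ = $30,692; SL = ⌊$79,878/5⌋ = $15,975 → take DB $30,692. Book value $61,386.
Year 3: DB = ⌊$61,386 × 200%/6⌋ = $20,462; SL = ⌊$49,186/4⌋ = $12,296 → take DB $20,462. Book value $40,924.
Year 4: DB = ⌊$40,924 × 200%/6⌋ = $13,641; SL = ⌊$28,724/3⌋ = $9,574 → take DB $13,641. Book value $27,283.
Year 5: DB = ⌊$27,283 × 200%/6⌋ = $9,094; SL = ⌊$15,083/2⌋ = $7,541 → take DB $9,094. Book value $18,189.
Year 6 (final): $18,189 − $12,200 = $5,989. Book value $12,200.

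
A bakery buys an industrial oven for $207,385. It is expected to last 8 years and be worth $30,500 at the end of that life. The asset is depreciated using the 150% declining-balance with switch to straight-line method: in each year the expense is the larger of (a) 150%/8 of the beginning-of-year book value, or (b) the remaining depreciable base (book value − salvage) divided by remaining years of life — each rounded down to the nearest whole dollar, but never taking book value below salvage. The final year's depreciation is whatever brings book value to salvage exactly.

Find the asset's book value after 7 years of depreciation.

Depreciable base = $207,385 − $30,500 = $176,885.
Year 1: DB = ⌊$207,385 × 150%/8⌋ = $38,884; SL = ⌊$176,885/8⌋ = $22,110 → take DB $38,884. Book value $168,501.
Year 2: DB = ⌊$168,501 × 150%/8⌋ = $31,593; SL = ⌊$138,001/7⌋ = $19,714 → take DB $31,593. Book value $136,908.
Year 3: DB = ⌊$136,908 × 150%/8⌋ = $25,670; SL = ⌊$106,408/6⌋ = $17,734 → take DB $25,670. Book value $111,238.
Year 4: DB = ⌊$111,238 × 150%/8⌋ = $20,857; SL = ⌊$80,738/5⌋ = $16,147 → take DB $20,857. Book value $90,381.
Year 5: DB = ⌊$90,381 × 150%/8⌋ = $16,946; SL = ⌊$59,881/4⌋ = $14,970 → take DB $16,946. Book value $73,435.
Year 6: DB = ⌊$73,435 × 150%/8⌋ = $13,769; SL = ⌊$42,935/3⌋ = $14,311 → take SL $14,311. Book value $59,124.
Year 7: DB = ⌊$59,124 × 150%/8⌋ = $11,085; SL = ⌊$28,624/2⌋ = $14,312 → take SL $14,312. Book value $44,812.

$44,812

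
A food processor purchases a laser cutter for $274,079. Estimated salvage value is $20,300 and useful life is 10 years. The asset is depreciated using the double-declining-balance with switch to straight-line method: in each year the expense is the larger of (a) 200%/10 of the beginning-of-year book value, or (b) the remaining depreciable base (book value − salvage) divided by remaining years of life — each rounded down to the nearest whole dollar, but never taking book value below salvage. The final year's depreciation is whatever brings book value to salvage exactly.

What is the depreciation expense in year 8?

Depreciable base = $274,079 − $20,300 = $253,779.
Year 1: DB = ⌊$274,079 × 200%/10⌋ = $54,815; SL = ⌊$253,779/10⌋ = $25,377 → take DB $54,815. Book value $219,264.
Year 2: DB = ⌊$219,264 × 200%/10⌋ = $43,852; SL = ⌊$198,964/9⌋ = $22,107 → take DB $43,852. Book value $175,412.
Year 3: DB = ⌊$175,412 × 200%/10⌋ = $35,082; SL = ⌊$155,112/8⌋ = $19,389 → take DB $35,082. Book value $140,330.
Year 4: DB = ⌊$140,330 × 200%/10⌋ = $28,066; SL = ⌊$120,030/7⌋ = $17,147 → take DB $28,066. Book value $112,264.
Year 5: DB = ⌊$112,264 × 200%/10⌋ = $22,452; SL = ⌊$91,964/6⌋ = $15,327 → take DB $22,452. Book value $89,812.
Year 6: DB = ⌊$89,812 × 200%/10⌋ = $17,962; SL = ⌊$69,512/5⌋ = $13,902 → take DB $17,962. Book value $71,850.
Year 7: DB = ⌊$71,850 × 200%/10⌋ = $14,370; SL = ⌊$51,550/4⌋ = $12,887 → take DB $14,370. Book value $57,480.
Year 8: DB = ⌊$57,480 × 200%/10⌋ = $11,496; SL = ⌊$37,180/3⌋ = $12,393 → take SL $12,393. Book value $45,087.

$12,393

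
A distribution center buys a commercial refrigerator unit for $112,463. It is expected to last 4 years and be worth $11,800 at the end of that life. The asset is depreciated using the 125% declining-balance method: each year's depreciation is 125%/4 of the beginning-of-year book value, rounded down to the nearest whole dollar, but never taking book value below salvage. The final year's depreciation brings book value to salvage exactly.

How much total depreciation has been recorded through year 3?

Depreciable base = $112,463 − $11,800 = $100,663.
Year 1: ⌊$112,463 × 125%/4⌋ = $35,144. Book value $77,319.
Year 2: ⌊$77,319 × 125%/4⌋ = $24,162. Book value $53,157.
Year 3: ⌊$53,157 × 125%/4⌋ = $16,611. Book value $36,546.
Accumulated through year 3 = $112,463 − $36,546 = $75,917.

$75,917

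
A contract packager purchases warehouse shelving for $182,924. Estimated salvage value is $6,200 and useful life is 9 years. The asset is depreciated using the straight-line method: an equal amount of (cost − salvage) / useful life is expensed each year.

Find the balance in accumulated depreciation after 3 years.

$58,908

Depreciable base = $182,924 − $6,200 = $176,724.
Annual expense = $176,724 / 9 = $19,636.
End of year 1: book value $163,288.
End of year 2: book value $143,652.
End of year 3: book value $124,016.
Accumulated through year 3 = $182,924 − $124,016 = $58,908.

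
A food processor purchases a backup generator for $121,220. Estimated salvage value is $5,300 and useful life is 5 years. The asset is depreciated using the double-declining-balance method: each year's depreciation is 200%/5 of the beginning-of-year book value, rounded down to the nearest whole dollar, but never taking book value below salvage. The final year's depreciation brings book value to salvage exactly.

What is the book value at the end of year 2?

Depreciable base = $121,220 − $5,300 = $115,920.
Year 1: ⌊$121,220 × 200%/5⌋ = $48,488. Book value $72,732.
Year 2: ⌊$72,732 × 200%/5⌋ = $29,092. Book value $43,640.

$43,640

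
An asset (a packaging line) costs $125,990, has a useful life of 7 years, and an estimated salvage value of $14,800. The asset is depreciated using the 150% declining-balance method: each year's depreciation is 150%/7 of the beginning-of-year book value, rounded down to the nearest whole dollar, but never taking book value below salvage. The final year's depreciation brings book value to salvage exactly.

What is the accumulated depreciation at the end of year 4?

$77,971

Depreciable base = $125,990 − $14,800 = $111,190.
Year 1: ⌊$125,990 × 150%/7⌋ = $26,997. Book value $98,993.
Year 2: ⌊$98,993 × 150%/7⌋ = $21,212. Book value $77,781.
Year 3: ⌊$77,781 × 150%/7⌋ = $16,667. Book value $61,114.
Year 4: ⌊$61,114 × 150%/7⌋ = $13,095. Book value $48,019.
Accumulated through year 4 = $125,990 − $48,019 = $77,971.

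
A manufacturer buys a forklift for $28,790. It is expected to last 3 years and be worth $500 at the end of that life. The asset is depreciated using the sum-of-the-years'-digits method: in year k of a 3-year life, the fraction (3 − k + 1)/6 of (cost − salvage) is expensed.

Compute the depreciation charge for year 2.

Depreciable base = $28,790 − $500 = $28,290.
Sum of the years' digits = 3+2+1 = 6.
Year 1: $28,290 × 3/6 = $14,145. Book value $14,645.
Year 2: $28,290 × 2/6 = $9,430. Book value $5,215.

$9,430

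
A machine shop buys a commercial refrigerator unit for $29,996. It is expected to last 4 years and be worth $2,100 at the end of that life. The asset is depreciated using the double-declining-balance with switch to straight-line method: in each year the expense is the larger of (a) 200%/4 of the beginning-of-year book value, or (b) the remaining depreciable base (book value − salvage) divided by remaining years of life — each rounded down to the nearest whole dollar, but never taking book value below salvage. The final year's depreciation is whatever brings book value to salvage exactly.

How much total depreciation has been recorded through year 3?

Depreciable base = $29,996 − $2,100 = $27,896.
Year 1: DB = ⌊$29,996 × 200%/4⌋ = $14,998; SL = ⌊$27,896/4⌋ = $6,974 → take DB $14,998. Book value $14,998.
Year 2: DB = ⌊$14,998 × 200%/4⌋ = $7,499; SL = ⌊$12,898/3⌋ = $4,299 → take DB $7,499. Book value $7,499.
Year 3: DB = ⌊$7,499 × 200%/4⌋ = $3,749; SL = ⌊$5,399/2⌋ = $2,699 → take DB $3,749. Book value $3,750.
Accumulated through year 3 = $29,996 − $3,750 = $26,246.

$26,246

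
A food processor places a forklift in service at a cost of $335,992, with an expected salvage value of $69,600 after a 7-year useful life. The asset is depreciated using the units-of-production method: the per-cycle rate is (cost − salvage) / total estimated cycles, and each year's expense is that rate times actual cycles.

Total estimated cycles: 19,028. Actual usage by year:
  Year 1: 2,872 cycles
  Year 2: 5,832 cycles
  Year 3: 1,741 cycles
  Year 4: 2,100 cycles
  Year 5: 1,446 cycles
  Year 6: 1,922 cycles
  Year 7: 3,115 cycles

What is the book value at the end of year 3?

Depreciable base = $335,992 − $69,600 = $266,392.
Rate = $266,392 / 19,028 cycles = $14 per cycle.
Year 1: 2,872 × $14 = $40,208. Book value $295,784.
Year 2: 5,832 × $14 = $81,648. Book value $214,136.
Year 3: 1,741 × $14 = $24,374. Book value $189,762.

$189,762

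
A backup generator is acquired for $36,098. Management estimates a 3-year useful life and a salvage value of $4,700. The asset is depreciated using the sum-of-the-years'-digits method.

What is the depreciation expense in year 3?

Depreciable base = $36,098 − $4,700 = $31,398.
Sum of the years' digits = 3+2+1 = 6.
Year 1: $31,398 × 3/6 = $15,699. Book value $20,399.
Year 2: $31,398 × 2/6 = $10,466. Book value $9,933.
Year 3: $31,398 × 1/6 = $5,233. Book value $4,700.

$5,233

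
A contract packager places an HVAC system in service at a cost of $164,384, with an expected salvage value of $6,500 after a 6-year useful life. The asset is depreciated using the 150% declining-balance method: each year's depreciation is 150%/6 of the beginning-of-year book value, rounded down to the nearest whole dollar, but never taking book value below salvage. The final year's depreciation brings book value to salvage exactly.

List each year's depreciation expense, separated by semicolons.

$41,096; $30,822; $23,116; $17,337; $13,003; $32,510

Depreciable base = $164,384 − $6,500 = $157,884.
Year 1: ⌊$164,384 × 150%/6⌋ = $41,096. Book value $123,288.
Year 2: ⌊$123,288 × 150%/6⌋ = $30,822. Book value $92,466.
Year 3: ⌊$92,466 × 150%/6⌋ = $23,116. Book value $69,350.
Year 4: ⌊$69,350 × 150%/6⌋ = $17,337. Book value $52,013.
Year 5: ⌊$52,013 × 150%/6⌋ = $13,003. Book value $39,010.
Year 6 (final): $39,010 − $6,500 = $32,510. Book value $6,500.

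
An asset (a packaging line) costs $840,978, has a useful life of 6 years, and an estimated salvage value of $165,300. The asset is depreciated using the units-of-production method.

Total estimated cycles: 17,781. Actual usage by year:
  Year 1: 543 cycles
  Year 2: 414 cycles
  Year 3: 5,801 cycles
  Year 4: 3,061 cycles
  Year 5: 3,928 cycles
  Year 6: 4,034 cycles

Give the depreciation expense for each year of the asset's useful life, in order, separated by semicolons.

$20,634; $15,732; $220,438; $116,318; $149,264; $153,292

Depreciable base = $840,978 − $165,300 = $675,678.
Rate = $675,678 / 17,781 cycles = $38 per cycle.
Year 1: 543 × $38 = $20,634. Book value $820,344.
Year 2: 414 × $38 = $15,732. Book value $804,612.
Year 3: 5,801 × $38 = $220,438. Book value $584,174.
Year 4: 3,061 × $38 = $116,318. Book value $467,856.
Year 5: 3,928 × $38 = $149,264. Book value $318,592.
Year 6: 4,034 × $38 = $153,292. Book value $165,300.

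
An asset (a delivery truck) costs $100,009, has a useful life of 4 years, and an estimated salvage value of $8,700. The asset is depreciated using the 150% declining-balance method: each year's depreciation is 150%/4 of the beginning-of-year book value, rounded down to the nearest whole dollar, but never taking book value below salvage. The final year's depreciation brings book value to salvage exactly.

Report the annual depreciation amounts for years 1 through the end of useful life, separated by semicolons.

Depreciable base = $100,009 − $8,700 = $91,309.
Year 1: ⌊$100,009 × 150%/4⌋ = $37,503. Book value $62,506.
Year 2: ⌊$62,506 × 150%/4⌋ = $23,439. Book value $39,067.
Year 3: ⌊$39,067 × 150%/4⌋ = $14,650. Book value $24,417.
Year 4 (final): $24,417 − $8,700 = $15,717. Book value $8,700.

$37,503; $23,439; $14,650; $15,717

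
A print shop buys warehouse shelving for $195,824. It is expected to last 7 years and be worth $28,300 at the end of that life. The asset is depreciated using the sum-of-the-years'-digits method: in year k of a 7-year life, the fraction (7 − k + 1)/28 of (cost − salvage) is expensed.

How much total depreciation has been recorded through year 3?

$107,694

Depreciable base = $195,824 − $28,300 = $167,524.
Sum of the years' digits = 7+6+5+4+3+2+1 = 28.
Year 1: $167,524 × 7/28 = $41,881. Book value $153,943.
Year 2: $167,524 × 6/28 = $35,898. Book value $118,045.
Year 3: $167,524 × 5/28 = $29,915. Book value $88,130.
Accumulated through year 3 = $195,824 − $88,130 = $107,694.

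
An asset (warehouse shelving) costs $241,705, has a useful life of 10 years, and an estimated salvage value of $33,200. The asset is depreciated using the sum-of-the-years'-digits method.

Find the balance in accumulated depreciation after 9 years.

$204,714

Depreciable base = $241,705 − $33,200 = $208,505.
Sum of the years' digits = 10+9+8+7+6+5+4+3+2+1 = 55.
Year 1: $208,505 × 10/55 = $37,910. Book value $203,795.
Year 2: $208,505 × 9/55 = $34,119. Book value $169,676.
Year 3: $208,505 × 8/55 = $30,328. Book value $139,348.
Year 4: $208,505 × 7/55 = $26,537. Book value $112,811.
Year 5: $208,505 × 6/55 = $22,746. Book value $90,065.
Year 6: $208,505 × 5/55 = $18,955. Book value $71,110.
Year 7: $208,505 × 4/55 = $15,164. Book value $55,946.
Year 8: $208,505 × 3/55 = $11,373. Book value $44,573.
Year 9: $208,505 × 2/55 = $7,582. Book value $36,991.
Accumulated through year 9 = $241,705 − $36,991 = $204,714.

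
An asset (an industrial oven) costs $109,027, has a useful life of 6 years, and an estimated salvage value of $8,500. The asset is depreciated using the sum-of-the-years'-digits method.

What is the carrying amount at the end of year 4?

Depreciable base = $109,027 − $8,500 = $100,527.
Sum of the years' digits = 6+5+4+3+2+1 = 21.
Year 1: $100,527 × 6/21 = $28,722. Book value $80,305.
Year 2: $100,527 × 5/21 = $23,935. Book value $56,370.
Year 3: $100,527 × 4/21 = $19,148. Book value $37,222.
Year 4: $100,527 × 3/21 = $14,361. Book value $22,861.

$22,861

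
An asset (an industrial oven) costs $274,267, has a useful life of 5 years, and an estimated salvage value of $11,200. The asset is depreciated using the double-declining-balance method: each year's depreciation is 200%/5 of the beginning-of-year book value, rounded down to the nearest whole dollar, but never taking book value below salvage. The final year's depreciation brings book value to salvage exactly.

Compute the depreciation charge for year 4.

Depreciable base = $274,267 − $11,200 = $263,067.
Year 1: ⌊$274,267 × 200%/5⌋ = $109,706. Book value $164,561.
Year 2: ⌊$164,561 × 200%/5⌋ = $65,824. Book value $98,737.
Year 3: ⌊$98,737 × 200%/5⌋ = $39,494. Book value $59,243.
Year 4: ⌊$59,243 × 200%/5⌋ = $23,697. Book value $35,546.

$23,697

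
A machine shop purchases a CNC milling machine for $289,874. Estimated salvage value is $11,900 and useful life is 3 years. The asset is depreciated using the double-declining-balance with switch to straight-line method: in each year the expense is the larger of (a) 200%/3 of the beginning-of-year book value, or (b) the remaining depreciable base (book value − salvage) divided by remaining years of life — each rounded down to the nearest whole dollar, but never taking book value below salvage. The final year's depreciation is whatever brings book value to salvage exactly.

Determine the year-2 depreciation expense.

$64,416

Depreciable base = $289,874 − $11,900 = $277,974.
Year 1: DB = ⌊$289,874 × 200%/3⌋ = $193,249; SL = ⌊$277,974/3⌋ = $92,658 → take DB $193,249. Book value $96,625.
Year 2: DB = ⌊$96,625 × 200%/3⌋ = $64,416; SL = ⌊$84,725/2⌋ = $42,362 → take DB $64,416. Book value $32,209.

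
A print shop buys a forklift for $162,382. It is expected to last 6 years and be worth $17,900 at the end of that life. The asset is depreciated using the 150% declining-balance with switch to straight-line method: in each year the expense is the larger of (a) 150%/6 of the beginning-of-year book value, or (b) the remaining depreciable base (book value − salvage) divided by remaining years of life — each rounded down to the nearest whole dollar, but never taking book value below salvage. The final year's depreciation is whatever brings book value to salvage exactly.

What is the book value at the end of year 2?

Depreciable base = $162,382 − $17,900 = $144,482.
Year 1: DB = ⌊$162,382 × 150%/6⌋ = $40,595; SL = ⌊$144,482/6⌋ = $24,080 → take DB $40,595. Book value $121,787.
Year 2: DB = ⌊$121,787 × 150%/6⌋ = $30,446; SL = ⌊$103,887/5⌋ = $20,777 → take DB $30,446. Book value $91,341.

$91,341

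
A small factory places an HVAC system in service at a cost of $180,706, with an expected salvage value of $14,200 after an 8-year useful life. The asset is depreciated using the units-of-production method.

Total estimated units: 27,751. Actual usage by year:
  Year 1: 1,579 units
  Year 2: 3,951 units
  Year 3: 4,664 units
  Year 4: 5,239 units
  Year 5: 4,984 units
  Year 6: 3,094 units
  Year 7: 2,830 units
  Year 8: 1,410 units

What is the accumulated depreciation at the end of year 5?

Depreciable base = $180,706 − $14,200 = $166,506.
Rate = $166,506 / 27,751 units = $6 per unit.
Year 1: 1,579 × $6 = $9,474. Book value $171,232.
Year 2: 3,951 × $6 = $23,706. Book value $147,526.
Year 3: 4,664 × $6 = $27,984. Book value $119,542.
Year 4: 5,239 × $6 = $31,434. Book value $88,108.
Year 5: 4,984 × $6 = $29,904. Book value $58,204.
Accumulated through year 5 = $180,706 − $58,204 = $122,502.

$122,502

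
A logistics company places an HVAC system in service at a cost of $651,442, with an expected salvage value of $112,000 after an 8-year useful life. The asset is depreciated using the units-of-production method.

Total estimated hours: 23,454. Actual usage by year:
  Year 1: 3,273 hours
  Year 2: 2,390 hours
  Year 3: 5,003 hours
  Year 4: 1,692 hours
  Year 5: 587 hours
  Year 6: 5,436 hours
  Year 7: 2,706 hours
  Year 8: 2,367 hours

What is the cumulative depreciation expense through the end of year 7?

$485,001

Depreciable base = $651,442 − $112,000 = $539,442.
Rate = $539,442 / 23,454 hours = $23 per hour.
Year 1: 3,273 × $23 = $75,279. Book value $576,163.
Year 2: 2,390 × $23 = $54,970. Book value $521,193.
Year 3: 5,003 × $23 = $115,069. Book value $406,124.
Year 4: 1,692 × $23 = $38,916. Book value $367,208.
Year 5: 587 × $23 = $13,501. Book value $353,707.
Year 6: 5,436 × $23 = $125,028. Book value $228,679.
Year 7: 2,706 × $23 = $62,238. Book value $166,441.
Accumulated through year 7 = $651,442 − $166,441 = $485,001.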